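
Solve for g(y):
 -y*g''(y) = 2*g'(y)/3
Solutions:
 g(y) = C1 + C2*y^(1/3)


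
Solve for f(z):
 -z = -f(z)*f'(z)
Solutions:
 f(z) = -sqrt(C1 + z^2)
 f(z) = sqrt(C1 + z^2)


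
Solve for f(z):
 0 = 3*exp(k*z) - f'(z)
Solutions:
 f(z) = C1 + 3*exp(k*z)/k


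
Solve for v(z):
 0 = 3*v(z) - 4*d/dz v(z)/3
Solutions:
 v(z) = C1*exp(9*z/4)


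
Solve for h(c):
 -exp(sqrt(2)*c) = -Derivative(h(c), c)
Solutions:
 h(c) = C1 + sqrt(2)*exp(sqrt(2)*c)/2


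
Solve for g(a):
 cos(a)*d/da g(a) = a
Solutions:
 g(a) = C1 + Integral(a/cos(a), a)


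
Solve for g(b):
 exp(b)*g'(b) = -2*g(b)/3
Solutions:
 g(b) = C1*exp(2*exp(-b)/3)


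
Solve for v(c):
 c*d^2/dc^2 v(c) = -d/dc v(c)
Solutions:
 v(c) = C1 + C2*log(c)


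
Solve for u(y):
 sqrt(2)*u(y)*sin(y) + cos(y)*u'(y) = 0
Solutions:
 u(y) = C1*cos(y)^(sqrt(2))


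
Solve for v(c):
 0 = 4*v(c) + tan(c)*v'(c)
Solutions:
 v(c) = C1/sin(c)^4


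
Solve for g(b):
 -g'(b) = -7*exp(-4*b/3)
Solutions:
 g(b) = C1 - 21*exp(-4*b/3)/4


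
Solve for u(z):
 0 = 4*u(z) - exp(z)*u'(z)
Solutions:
 u(z) = C1*exp(-4*exp(-z))


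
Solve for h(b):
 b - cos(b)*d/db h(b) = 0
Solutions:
 h(b) = C1 + Integral(b/cos(b), b)


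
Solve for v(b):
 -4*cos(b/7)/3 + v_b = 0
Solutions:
 v(b) = C1 + 28*sin(b/7)/3


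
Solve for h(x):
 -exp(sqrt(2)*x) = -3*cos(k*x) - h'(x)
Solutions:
 h(x) = C1 + sqrt(2)*exp(sqrt(2)*x)/2 - 3*sin(k*x)/k


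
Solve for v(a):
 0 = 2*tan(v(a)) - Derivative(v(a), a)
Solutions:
 v(a) = pi - asin(C1*exp(2*a))
 v(a) = asin(C1*exp(2*a))


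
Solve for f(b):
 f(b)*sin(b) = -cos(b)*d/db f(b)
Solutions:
 f(b) = C1*cos(b)


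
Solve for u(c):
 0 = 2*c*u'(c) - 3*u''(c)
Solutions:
 u(c) = C1 + C2*erfi(sqrt(3)*c/3)


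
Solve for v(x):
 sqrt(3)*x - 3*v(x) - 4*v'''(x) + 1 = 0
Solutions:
 v(x) = C3*exp(-6^(1/3)*x/2) + sqrt(3)*x/3 + (C1*sin(2^(1/3)*3^(5/6)*x/4) + C2*cos(2^(1/3)*3^(5/6)*x/4))*exp(6^(1/3)*x/4) + 1/3


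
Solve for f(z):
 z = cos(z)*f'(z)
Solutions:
 f(z) = C1 + Integral(z/cos(z), z)


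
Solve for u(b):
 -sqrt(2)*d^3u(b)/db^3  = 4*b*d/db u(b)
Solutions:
 u(b) = C1 + Integral(C2*airyai(-sqrt(2)*b) + C3*airybi(-sqrt(2)*b), b)


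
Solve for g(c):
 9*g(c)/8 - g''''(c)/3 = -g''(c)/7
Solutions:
 g(c) = C1*exp(-sqrt(21)*c*sqrt(2 + sqrt(298))/14) + C2*exp(sqrt(21)*c*sqrt(2 + sqrt(298))/14) + C3*sin(sqrt(21)*c*sqrt(-2 + sqrt(298))/14) + C4*cos(sqrt(21)*c*sqrt(-2 + sqrt(298))/14)


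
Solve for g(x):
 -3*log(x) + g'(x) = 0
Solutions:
 g(x) = C1 + 3*x*log(x) - 3*x


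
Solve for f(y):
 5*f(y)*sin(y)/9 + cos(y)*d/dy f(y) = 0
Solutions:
 f(y) = C1*cos(y)^(5/9)


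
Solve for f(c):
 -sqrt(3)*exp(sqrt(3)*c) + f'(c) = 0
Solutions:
 f(c) = C1 + exp(sqrt(3)*c)


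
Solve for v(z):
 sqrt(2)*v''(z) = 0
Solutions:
 v(z) = C1 + C2*z


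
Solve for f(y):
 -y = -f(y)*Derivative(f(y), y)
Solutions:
 f(y) = -sqrt(C1 + y^2)
 f(y) = sqrt(C1 + y^2)


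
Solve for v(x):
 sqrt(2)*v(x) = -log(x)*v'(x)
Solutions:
 v(x) = C1*exp(-sqrt(2)*li(x))


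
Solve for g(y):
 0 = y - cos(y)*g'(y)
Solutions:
 g(y) = C1 + Integral(y/cos(y), y)


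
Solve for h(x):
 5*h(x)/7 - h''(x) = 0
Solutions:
 h(x) = C1*exp(-sqrt(35)*x/7) + C2*exp(sqrt(35)*x/7)


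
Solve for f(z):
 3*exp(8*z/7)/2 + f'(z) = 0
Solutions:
 f(z) = C1 - 21*exp(8*z/7)/16


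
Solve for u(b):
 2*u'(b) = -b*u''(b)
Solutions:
 u(b) = C1 + C2/b


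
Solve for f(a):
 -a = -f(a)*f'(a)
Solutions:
 f(a) = -sqrt(C1 + a^2)
 f(a) = sqrt(C1 + a^2)


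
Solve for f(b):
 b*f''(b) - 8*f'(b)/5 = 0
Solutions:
 f(b) = C1 + C2*b^(13/5)


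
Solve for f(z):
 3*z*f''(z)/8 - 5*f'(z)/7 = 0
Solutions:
 f(z) = C1 + C2*z^(61/21)


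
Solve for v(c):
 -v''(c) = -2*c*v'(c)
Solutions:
 v(c) = C1 + C2*erfi(c)


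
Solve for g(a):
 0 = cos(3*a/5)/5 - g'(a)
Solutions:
 g(a) = C1 + sin(3*a/5)/3


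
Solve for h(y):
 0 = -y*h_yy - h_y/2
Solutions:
 h(y) = C1 + C2*sqrt(y)


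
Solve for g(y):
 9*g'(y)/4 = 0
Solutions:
 g(y) = C1


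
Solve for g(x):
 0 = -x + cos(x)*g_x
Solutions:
 g(x) = C1 + Integral(x/cos(x), x)


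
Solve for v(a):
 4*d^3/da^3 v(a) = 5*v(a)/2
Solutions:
 v(a) = C3*exp(5^(1/3)*a/2) + (C1*sin(sqrt(3)*5^(1/3)*a/4) + C2*cos(sqrt(3)*5^(1/3)*a/4))*exp(-5^(1/3)*a/4)


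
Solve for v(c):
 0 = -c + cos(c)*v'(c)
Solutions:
 v(c) = C1 + Integral(c/cos(c), c)


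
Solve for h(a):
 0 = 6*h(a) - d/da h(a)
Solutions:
 h(a) = C1*exp(6*a)


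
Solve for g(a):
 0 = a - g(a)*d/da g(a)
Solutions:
 g(a) = -sqrt(C1 + a^2)
 g(a) = sqrt(C1 + a^2)


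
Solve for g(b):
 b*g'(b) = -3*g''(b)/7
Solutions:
 g(b) = C1 + C2*erf(sqrt(42)*b/6)


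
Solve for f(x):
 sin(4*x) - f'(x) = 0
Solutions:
 f(x) = C1 - cos(4*x)/4


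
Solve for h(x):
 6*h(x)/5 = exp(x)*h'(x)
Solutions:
 h(x) = C1*exp(-6*exp(-x)/5)


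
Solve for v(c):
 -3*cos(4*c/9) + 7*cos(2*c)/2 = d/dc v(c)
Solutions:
 v(c) = C1 - 27*sin(4*c/9)/4 + 7*sin(2*c)/4


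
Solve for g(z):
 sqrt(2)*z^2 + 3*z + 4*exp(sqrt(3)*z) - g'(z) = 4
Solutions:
 g(z) = C1 + sqrt(2)*z^3/3 + 3*z^2/2 - 4*z + 4*sqrt(3)*exp(sqrt(3)*z)/3


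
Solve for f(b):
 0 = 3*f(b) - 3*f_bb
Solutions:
 f(b) = C1*exp(-b) + C2*exp(b)


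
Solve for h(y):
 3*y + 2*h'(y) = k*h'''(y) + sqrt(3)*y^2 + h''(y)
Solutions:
 h(y) = C1 + C2*exp(y*(sqrt(8*k + 1) - 1)/(2*k)) + C3*exp(-y*(sqrt(8*k + 1) + 1)/(2*k)) + sqrt(3)*k*y/2 + sqrt(3)*y^3/6 - 3*y^2/4 + sqrt(3)*y^2/4 - 3*y/4 + sqrt(3)*y/4


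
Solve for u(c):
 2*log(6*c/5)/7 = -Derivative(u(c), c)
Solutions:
 u(c) = C1 - 2*c*log(c)/7 - 2*c*log(6)/7 + 2*c/7 + 2*c*log(5)/7


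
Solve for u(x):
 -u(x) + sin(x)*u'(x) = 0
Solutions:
 u(x) = C1*sqrt(cos(x) - 1)/sqrt(cos(x) + 1)


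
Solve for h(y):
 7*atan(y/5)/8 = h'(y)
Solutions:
 h(y) = C1 + 7*y*atan(y/5)/8 - 35*log(y^2 + 25)/16


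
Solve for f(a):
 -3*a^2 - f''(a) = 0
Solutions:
 f(a) = C1 + C2*a - a^4/4


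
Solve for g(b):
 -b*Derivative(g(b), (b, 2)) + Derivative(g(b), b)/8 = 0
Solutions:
 g(b) = C1 + C2*b^(9/8)


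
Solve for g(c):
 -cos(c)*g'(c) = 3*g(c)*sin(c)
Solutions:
 g(c) = C1*cos(c)^3


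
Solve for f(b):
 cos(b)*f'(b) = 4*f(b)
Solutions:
 f(b) = C1*(sin(b)^2 + 2*sin(b) + 1)/(sin(b)^2 - 2*sin(b) + 1)


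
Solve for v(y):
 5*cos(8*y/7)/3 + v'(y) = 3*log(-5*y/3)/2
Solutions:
 v(y) = C1 + 3*y*log(-y)/2 - 2*y*log(3) - 3*y/2 + y*log(15)/2 + y*log(5) - 35*sin(8*y/7)/24


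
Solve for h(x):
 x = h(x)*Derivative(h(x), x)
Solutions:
 h(x) = -sqrt(C1 + x^2)
 h(x) = sqrt(C1 + x^2)


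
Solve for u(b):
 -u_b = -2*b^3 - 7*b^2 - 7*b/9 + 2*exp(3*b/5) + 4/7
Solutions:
 u(b) = C1 + b^4/2 + 7*b^3/3 + 7*b^2/18 - 4*b/7 - 10*exp(3*b/5)/3


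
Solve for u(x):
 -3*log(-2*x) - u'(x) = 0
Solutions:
 u(x) = C1 - 3*x*log(-x) + 3*x*(1 - log(2))


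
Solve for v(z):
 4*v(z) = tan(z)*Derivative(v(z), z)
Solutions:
 v(z) = C1*sin(z)^4


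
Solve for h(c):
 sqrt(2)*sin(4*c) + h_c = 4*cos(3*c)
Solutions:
 h(c) = C1 + 4*sin(3*c)/3 + sqrt(2)*cos(4*c)/4


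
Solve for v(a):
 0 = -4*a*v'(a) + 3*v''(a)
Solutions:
 v(a) = C1 + C2*erfi(sqrt(6)*a/3)


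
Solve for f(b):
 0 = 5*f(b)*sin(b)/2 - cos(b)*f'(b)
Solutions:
 f(b) = C1/cos(b)^(5/2)


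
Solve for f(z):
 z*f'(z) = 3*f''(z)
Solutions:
 f(z) = C1 + C2*erfi(sqrt(6)*z/6)


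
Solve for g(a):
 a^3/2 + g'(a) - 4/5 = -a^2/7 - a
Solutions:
 g(a) = C1 - a^4/8 - a^3/21 - a^2/2 + 4*a/5


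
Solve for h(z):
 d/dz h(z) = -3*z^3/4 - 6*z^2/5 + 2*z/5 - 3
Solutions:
 h(z) = C1 - 3*z^4/16 - 2*z^3/5 + z^2/5 - 3*z


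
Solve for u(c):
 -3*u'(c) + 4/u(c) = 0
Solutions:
 u(c) = -sqrt(C1 + 24*c)/3
 u(c) = sqrt(C1 + 24*c)/3


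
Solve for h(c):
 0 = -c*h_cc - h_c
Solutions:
 h(c) = C1 + C2*log(c)


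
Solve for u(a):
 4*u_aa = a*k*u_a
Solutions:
 u(a) = Piecewise((-sqrt(2)*sqrt(pi)*C1*erf(sqrt(2)*a*sqrt(-k)/4)/sqrt(-k) - C2, (k > 0) | (k < 0)), (-C1*a - C2, True))


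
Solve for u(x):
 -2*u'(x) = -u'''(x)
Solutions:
 u(x) = C1 + C2*exp(-sqrt(2)*x) + C3*exp(sqrt(2)*x)


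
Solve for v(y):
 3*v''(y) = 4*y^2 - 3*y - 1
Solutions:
 v(y) = C1 + C2*y + y^4/9 - y^3/6 - y^2/6


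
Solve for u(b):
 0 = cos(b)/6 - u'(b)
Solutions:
 u(b) = C1 + sin(b)/6


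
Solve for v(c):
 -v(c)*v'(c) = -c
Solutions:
 v(c) = -sqrt(C1 + c^2)
 v(c) = sqrt(C1 + c^2)


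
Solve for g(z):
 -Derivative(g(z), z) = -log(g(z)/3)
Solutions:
 Integral(1/(-log(_y) + log(3)), (_y, g(z))) = C1 - z


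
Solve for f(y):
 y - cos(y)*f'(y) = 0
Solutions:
 f(y) = C1 + Integral(y/cos(y), y)


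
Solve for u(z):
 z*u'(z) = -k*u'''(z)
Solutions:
 u(z) = C1 + Integral(C2*airyai(z*(-1/k)^(1/3)) + C3*airybi(z*(-1/k)^(1/3)), z)


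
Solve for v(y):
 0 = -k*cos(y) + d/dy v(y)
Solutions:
 v(y) = C1 + k*sin(y)


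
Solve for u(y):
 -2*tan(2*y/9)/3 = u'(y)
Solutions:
 u(y) = C1 + 3*log(cos(2*y/9))


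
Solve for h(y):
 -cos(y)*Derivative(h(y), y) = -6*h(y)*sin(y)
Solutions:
 h(y) = C1/cos(y)^6


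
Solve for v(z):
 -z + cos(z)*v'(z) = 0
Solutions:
 v(z) = C1 + Integral(z/cos(z), z)


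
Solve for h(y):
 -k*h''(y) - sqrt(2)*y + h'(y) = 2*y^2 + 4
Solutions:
 h(y) = C1 + C2*exp(y/k) + 4*k^2*y + 2*k*y^2 + sqrt(2)*k*y + 2*y^3/3 + sqrt(2)*y^2/2 + 4*y


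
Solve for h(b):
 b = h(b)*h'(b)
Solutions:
 h(b) = -sqrt(C1 + b^2)
 h(b) = sqrt(C1 + b^2)


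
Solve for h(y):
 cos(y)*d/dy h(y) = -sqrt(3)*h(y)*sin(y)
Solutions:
 h(y) = C1*cos(y)^(sqrt(3))


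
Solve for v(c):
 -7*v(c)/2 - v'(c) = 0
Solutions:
 v(c) = C1*exp(-7*c/2)


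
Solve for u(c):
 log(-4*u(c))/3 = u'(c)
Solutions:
 -3*Integral(1/(log(-_y) + 2*log(2)), (_y, u(c))) = C1 - c


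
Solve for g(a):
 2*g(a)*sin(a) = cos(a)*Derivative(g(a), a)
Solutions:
 g(a) = C1/cos(a)^2


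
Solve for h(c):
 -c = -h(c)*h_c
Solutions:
 h(c) = -sqrt(C1 + c^2)
 h(c) = sqrt(C1 + c^2)


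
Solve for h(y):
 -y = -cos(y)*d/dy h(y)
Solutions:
 h(y) = C1 + Integral(y/cos(y), y)


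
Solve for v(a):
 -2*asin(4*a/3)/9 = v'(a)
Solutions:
 v(a) = C1 - 2*a*asin(4*a/3)/9 - sqrt(9 - 16*a^2)/18


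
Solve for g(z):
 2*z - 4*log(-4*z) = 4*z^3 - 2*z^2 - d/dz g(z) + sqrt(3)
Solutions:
 g(z) = C1 + z^4 - 2*z^3/3 - z^2 + 4*z*log(-z) + z*(-4 + sqrt(3) + 8*log(2))


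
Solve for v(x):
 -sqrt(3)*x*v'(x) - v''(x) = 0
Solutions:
 v(x) = C1 + C2*erf(sqrt(2)*3^(1/4)*x/2)


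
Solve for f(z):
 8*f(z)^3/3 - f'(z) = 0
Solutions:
 f(z) = -sqrt(6)*sqrt(-1/(C1 + 8*z))/2
 f(z) = sqrt(6)*sqrt(-1/(C1 + 8*z))/2


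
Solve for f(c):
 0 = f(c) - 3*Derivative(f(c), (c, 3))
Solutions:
 f(c) = C3*exp(3^(2/3)*c/3) + (C1*sin(3^(1/6)*c/2) + C2*cos(3^(1/6)*c/2))*exp(-3^(2/3)*c/6)


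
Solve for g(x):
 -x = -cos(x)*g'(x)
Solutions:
 g(x) = C1 + Integral(x/cos(x), x)


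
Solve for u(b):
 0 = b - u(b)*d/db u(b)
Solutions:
 u(b) = -sqrt(C1 + b^2)
 u(b) = sqrt(C1 + b^2)


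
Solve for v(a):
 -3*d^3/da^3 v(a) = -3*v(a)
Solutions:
 v(a) = C3*exp(a) + (C1*sin(sqrt(3)*a/2) + C2*cos(sqrt(3)*a/2))*exp(-a/2)


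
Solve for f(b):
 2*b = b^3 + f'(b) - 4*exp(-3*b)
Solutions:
 f(b) = C1 - b^4/4 + b^2 - 4*exp(-3*b)/3


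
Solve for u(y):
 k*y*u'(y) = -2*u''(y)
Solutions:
 u(y) = Piecewise((-sqrt(pi)*C1*erf(sqrt(k)*y/2)/sqrt(k) - C2, (k > 0) | (k < 0)), (-C1*y - C2, True))


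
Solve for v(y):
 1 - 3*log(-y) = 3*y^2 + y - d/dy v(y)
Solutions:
 v(y) = C1 + y^3 + y^2/2 + 3*y*log(-y) - 4*y


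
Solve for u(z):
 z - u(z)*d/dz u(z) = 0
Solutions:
 u(z) = -sqrt(C1 + z^2)
 u(z) = sqrt(C1 + z^2)


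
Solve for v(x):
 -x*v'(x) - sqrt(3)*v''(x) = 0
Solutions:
 v(x) = C1 + C2*erf(sqrt(2)*3^(3/4)*x/6)


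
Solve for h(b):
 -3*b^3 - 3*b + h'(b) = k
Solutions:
 h(b) = C1 + 3*b^4/4 + 3*b^2/2 + b*k


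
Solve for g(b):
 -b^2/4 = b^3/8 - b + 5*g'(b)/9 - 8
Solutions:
 g(b) = C1 - 9*b^4/160 - 3*b^3/20 + 9*b^2/10 + 72*b/5


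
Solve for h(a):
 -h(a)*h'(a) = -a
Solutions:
 h(a) = -sqrt(C1 + a^2)
 h(a) = sqrt(C1 + a^2)


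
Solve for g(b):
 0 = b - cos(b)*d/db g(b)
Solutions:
 g(b) = C1 + Integral(b/cos(b), b)


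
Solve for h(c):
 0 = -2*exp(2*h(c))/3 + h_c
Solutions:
 h(c) = log(-1/(C1 + 2*c))/2 - log(2) + log(6)/2
 h(c) = log(-sqrt(-1/(C1 + 2*c))) - log(2) + log(6)/2


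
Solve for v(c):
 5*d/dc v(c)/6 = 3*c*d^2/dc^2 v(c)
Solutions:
 v(c) = C1 + C2*c^(23/18)


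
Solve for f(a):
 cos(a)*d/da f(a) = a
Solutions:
 f(a) = C1 + Integral(a/cos(a), a)


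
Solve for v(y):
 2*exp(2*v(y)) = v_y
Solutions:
 v(y) = log(-sqrt(-1/(C1 + 2*y))) - log(2)/2
 v(y) = log(-1/(C1 + 2*y))/2 - log(2)/2


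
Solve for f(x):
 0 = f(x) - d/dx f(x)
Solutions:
 f(x) = C1*exp(x)


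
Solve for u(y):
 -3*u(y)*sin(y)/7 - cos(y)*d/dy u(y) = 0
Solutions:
 u(y) = C1*cos(y)^(3/7)


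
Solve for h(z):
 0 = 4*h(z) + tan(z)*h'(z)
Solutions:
 h(z) = C1/sin(z)^4


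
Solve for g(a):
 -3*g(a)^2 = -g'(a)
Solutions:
 g(a) = -1/(C1 + 3*a)


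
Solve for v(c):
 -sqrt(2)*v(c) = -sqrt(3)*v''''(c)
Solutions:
 v(c) = C1*exp(-2^(1/8)*3^(7/8)*c/3) + C2*exp(2^(1/8)*3^(7/8)*c/3) + C3*sin(2^(1/8)*3^(7/8)*c/3) + C4*cos(2^(1/8)*3^(7/8)*c/3)


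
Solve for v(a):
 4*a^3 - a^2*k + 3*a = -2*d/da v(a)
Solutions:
 v(a) = C1 - a^4/2 + a^3*k/6 - 3*a^2/4


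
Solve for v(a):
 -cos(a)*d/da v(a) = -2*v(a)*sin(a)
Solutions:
 v(a) = C1/cos(a)^2


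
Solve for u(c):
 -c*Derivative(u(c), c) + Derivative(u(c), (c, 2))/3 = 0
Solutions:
 u(c) = C1 + C2*erfi(sqrt(6)*c/2)


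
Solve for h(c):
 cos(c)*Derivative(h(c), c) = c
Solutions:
 h(c) = C1 + Integral(c/cos(c), c)


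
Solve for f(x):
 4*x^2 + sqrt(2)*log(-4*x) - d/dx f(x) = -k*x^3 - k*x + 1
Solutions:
 f(x) = C1 + k*x^4/4 + k*x^2/2 + 4*x^3/3 + sqrt(2)*x*log(-x) + x*(-sqrt(2) - 1 + 2*sqrt(2)*log(2))


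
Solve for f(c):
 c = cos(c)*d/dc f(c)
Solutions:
 f(c) = C1 + Integral(c/cos(c), c)


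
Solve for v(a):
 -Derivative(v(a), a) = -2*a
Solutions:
 v(a) = C1 + a^2


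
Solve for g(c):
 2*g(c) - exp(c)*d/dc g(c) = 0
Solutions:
 g(c) = C1*exp(-2*exp(-c))


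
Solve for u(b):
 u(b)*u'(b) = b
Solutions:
 u(b) = -sqrt(C1 + b^2)
 u(b) = sqrt(C1 + b^2)


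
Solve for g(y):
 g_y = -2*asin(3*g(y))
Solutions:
 Integral(1/asin(3*_y), (_y, g(y))) = C1 - 2*y


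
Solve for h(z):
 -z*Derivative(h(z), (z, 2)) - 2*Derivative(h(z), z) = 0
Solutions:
 h(z) = C1 + C2/z


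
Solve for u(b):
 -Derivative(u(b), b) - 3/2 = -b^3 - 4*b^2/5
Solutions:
 u(b) = C1 + b^4/4 + 4*b^3/15 - 3*b/2


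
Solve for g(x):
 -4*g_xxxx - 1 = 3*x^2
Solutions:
 g(x) = C1 + C2*x + C3*x^2 + C4*x^3 - x^6/480 - x^4/96


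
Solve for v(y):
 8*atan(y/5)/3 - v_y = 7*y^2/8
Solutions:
 v(y) = C1 - 7*y^3/24 + 8*y*atan(y/5)/3 - 20*log(y^2 + 25)/3


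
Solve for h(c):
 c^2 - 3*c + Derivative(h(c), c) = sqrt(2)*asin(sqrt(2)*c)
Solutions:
 h(c) = C1 - c^3/3 + 3*c^2/2 + sqrt(2)*(c*asin(sqrt(2)*c) + sqrt(2)*sqrt(1 - 2*c^2)/2)


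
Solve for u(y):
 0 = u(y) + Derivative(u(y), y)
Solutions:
 u(y) = C1*exp(-y)


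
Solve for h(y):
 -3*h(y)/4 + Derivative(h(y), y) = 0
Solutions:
 h(y) = C1*exp(3*y/4)


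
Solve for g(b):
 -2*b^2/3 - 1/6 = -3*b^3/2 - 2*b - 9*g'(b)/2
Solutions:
 g(b) = C1 - b^4/12 + 4*b^3/81 - 2*b^2/9 + b/27


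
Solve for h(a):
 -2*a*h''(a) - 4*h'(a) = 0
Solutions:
 h(a) = C1 + C2/a


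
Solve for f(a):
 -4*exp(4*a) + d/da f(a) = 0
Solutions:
 f(a) = C1 + exp(4*a)


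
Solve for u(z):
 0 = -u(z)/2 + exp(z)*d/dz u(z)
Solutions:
 u(z) = C1*exp(-exp(-z)/2)


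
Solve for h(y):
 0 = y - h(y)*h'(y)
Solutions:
 h(y) = -sqrt(C1 + y^2)
 h(y) = sqrt(C1 + y^2)


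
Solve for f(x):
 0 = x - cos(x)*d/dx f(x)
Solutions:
 f(x) = C1 + Integral(x/cos(x), x)


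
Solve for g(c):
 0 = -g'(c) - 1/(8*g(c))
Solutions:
 g(c) = -sqrt(C1 - c)/2
 g(c) = sqrt(C1 - c)/2


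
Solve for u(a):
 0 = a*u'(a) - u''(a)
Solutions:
 u(a) = C1 + C2*erfi(sqrt(2)*a/2)


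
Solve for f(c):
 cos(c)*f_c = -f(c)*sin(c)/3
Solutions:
 f(c) = C1*cos(c)^(1/3)


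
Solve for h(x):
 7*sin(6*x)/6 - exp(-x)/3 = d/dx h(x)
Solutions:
 h(x) = C1 - 7*cos(6*x)/36 + exp(-x)/3


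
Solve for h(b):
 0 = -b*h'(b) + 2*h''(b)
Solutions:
 h(b) = C1 + C2*erfi(b/2)


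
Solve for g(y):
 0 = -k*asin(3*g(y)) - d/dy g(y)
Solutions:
 Integral(1/asin(3*_y), (_y, g(y))) = C1 - k*y


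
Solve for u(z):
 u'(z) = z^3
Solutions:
 u(z) = C1 + z^4/4


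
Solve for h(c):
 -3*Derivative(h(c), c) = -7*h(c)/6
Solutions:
 h(c) = C1*exp(7*c/18)


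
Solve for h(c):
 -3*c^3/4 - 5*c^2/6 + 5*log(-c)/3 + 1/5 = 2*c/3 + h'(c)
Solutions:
 h(c) = C1 - 3*c^4/16 - 5*c^3/18 - c^2/3 + 5*c*log(-c)/3 - 22*c/15


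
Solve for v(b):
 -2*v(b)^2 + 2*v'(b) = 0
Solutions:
 v(b) = -1/(C1 + b)


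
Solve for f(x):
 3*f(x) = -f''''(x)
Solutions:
 f(x) = (C1*sin(sqrt(2)*3^(1/4)*x/2) + C2*cos(sqrt(2)*3^(1/4)*x/2))*exp(-sqrt(2)*3^(1/4)*x/2) + (C3*sin(sqrt(2)*3^(1/4)*x/2) + C4*cos(sqrt(2)*3^(1/4)*x/2))*exp(sqrt(2)*3^(1/4)*x/2)


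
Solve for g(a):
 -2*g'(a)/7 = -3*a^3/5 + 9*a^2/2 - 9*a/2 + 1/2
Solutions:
 g(a) = C1 + 21*a^4/40 - 21*a^3/4 + 63*a^2/8 - 7*a/4


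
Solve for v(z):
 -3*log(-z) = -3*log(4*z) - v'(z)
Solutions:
 v(z) = C1 + 3*z*(-2*log(2) + I*pi)


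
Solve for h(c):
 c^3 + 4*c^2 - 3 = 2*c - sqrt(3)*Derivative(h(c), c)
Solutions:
 h(c) = C1 - sqrt(3)*c^4/12 - 4*sqrt(3)*c^3/9 + sqrt(3)*c^2/3 + sqrt(3)*c


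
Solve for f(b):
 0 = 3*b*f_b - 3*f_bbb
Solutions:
 f(b) = C1 + Integral(C2*airyai(b) + C3*airybi(b), b)


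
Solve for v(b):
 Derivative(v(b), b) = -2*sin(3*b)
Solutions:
 v(b) = C1 + 2*cos(3*b)/3


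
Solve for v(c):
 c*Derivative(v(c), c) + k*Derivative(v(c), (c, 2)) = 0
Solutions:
 v(c) = C1 + C2*sqrt(k)*erf(sqrt(2)*c*sqrt(1/k)/2)


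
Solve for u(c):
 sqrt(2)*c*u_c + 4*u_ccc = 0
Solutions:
 u(c) = C1 + Integral(C2*airyai(-sqrt(2)*c/2) + C3*airybi(-sqrt(2)*c/2), c)


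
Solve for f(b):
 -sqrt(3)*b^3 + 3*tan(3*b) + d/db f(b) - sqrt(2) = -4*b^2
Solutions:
 f(b) = C1 + sqrt(3)*b^4/4 - 4*b^3/3 + sqrt(2)*b + log(cos(3*b))


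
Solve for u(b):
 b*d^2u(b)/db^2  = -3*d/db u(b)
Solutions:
 u(b) = C1 + C2/b^2


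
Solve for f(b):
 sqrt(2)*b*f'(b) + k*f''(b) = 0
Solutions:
 f(b) = C1 + C2*sqrt(k)*erf(2^(3/4)*b*sqrt(1/k)/2)


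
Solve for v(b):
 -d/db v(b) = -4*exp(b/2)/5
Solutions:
 v(b) = C1 + 8*exp(b/2)/5


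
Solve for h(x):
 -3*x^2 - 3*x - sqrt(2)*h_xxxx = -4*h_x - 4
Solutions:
 h(x) = C1 + C4*exp(sqrt(2)*x) + x^3/4 + 3*x^2/8 - x + (C2*sin(sqrt(6)*x/2) + C3*cos(sqrt(6)*x/2))*exp(-sqrt(2)*x/2)


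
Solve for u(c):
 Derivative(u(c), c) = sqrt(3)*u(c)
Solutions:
 u(c) = C1*exp(sqrt(3)*c)


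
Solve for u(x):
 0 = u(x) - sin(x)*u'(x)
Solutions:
 u(x) = C1*sqrt(cos(x) - 1)/sqrt(cos(x) + 1)


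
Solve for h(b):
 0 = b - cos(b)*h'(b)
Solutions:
 h(b) = C1 + Integral(b/cos(b), b)


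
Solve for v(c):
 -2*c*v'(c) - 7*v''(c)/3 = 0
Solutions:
 v(c) = C1 + C2*erf(sqrt(21)*c/7)


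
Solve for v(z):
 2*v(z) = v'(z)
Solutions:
 v(z) = C1*exp(2*z)


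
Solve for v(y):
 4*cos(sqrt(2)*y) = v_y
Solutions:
 v(y) = C1 + 2*sqrt(2)*sin(sqrt(2)*y)


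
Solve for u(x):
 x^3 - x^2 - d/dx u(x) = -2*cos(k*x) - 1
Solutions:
 u(x) = C1 + x^4/4 - x^3/3 + x + 2*sin(k*x)/k


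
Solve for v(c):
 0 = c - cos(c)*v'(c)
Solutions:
 v(c) = C1 + Integral(c/cos(c), c)


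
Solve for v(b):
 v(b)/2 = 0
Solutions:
 v(b) = 0


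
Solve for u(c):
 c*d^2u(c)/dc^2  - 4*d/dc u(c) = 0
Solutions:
 u(c) = C1 + C2*c^5


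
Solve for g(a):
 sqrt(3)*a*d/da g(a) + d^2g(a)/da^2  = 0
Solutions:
 g(a) = C1 + C2*erf(sqrt(2)*3^(1/4)*a/2)


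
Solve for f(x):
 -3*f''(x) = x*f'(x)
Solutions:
 f(x) = C1 + C2*erf(sqrt(6)*x/6)


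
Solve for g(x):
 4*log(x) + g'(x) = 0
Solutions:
 g(x) = C1 - 4*x*log(x) + 4*x


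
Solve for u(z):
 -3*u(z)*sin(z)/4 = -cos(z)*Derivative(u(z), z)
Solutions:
 u(z) = C1/cos(z)^(3/4)


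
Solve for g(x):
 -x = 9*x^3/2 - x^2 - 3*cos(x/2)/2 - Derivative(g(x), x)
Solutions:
 g(x) = C1 + 9*x^4/8 - x^3/3 + x^2/2 - 3*sin(x/2)


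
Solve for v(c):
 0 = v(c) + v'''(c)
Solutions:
 v(c) = C3*exp(-c) + (C1*sin(sqrt(3)*c/2) + C2*cos(sqrt(3)*c/2))*exp(c/2)


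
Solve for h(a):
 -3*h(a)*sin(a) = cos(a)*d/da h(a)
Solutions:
 h(a) = C1*cos(a)^3


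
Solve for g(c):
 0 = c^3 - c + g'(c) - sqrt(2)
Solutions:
 g(c) = C1 - c^4/4 + c^2/2 + sqrt(2)*c


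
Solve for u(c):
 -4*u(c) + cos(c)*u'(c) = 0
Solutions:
 u(c) = C1*(sin(c)^2 + 2*sin(c) + 1)/(sin(c)^2 - 2*sin(c) + 1)


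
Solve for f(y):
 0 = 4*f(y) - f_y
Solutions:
 f(y) = C1*exp(4*y)


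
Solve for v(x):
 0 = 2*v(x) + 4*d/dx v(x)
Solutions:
 v(x) = C1*exp(-x/2)


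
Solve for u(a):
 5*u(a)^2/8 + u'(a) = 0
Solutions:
 u(a) = 8/(C1 + 5*a)


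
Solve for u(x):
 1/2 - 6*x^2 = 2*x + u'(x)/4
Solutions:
 u(x) = C1 - 8*x^3 - 4*x^2 + 2*x


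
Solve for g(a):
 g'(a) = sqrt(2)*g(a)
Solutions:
 g(a) = C1*exp(sqrt(2)*a)


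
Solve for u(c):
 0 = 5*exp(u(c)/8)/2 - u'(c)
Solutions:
 u(c) = 8*log(-1/(C1 + 5*c)) + 32*log(2)


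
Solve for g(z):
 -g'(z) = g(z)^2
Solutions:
 g(z) = 1/(C1 + z)


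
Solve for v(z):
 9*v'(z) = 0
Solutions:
 v(z) = C1


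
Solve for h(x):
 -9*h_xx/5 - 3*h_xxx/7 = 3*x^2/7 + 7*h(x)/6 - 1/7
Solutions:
 h(x) = C1*exp(x*(-84 + 42*2^(2/3)*63^(1/3)/(5*sqrt(3145) + 377)^(1/3) + 294^(1/3)*(5*sqrt(3145) + 377)^(1/3))/60)*sin(3^(1/6)*x*(-3^(2/3)*98^(1/3)*(5*sqrt(3145) + 377)^(1/3) + 126*2^(2/3)*7^(1/3)/(5*sqrt(3145) + 377)^(1/3))/60) + C2*exp(x*(-84 + 42*2^(2/3)*63^(1/3)/(5*sqrt(3145) + 377)^(1/3) + 294^(1/3)*(5*sqrt(3145) + 377)^(1/3))/60)*cos(3^(1/6)*x*(-3^(2/3)*98^(1/3)*(5*sqrt(3145) + 377)^(1/3) + 126*2^(2/3)*7^(1/3)/(5*sqrt(3145) + 377)^(1/3))/60) + C3*exp(-x*(42*2^(2/3)*63^(1/3)/(5*sqrt(3145) + 377)^(1/3) + 42 + 294^(1/3)*(5*sqrt(3145) + 377)^(1/3))/30) - 18*x^2/49 + 2154/1715


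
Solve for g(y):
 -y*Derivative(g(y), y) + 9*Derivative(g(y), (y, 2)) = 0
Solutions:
 g(y) = C1 + C2*erfi(sqrt(2)*y/6)


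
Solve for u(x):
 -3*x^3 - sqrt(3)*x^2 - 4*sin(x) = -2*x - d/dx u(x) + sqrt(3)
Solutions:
 u(x) = C1 + 3*x^4/4 + sqrt(3)*x^3/3 - x^2 + sqrt(3)*x - 4*cos(x)


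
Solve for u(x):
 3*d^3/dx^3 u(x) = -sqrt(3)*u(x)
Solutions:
 u(x) = C3*exp(-3^(5/6)*x/3) + (C1*sin(3^(1/3)*x/2) + C2*cos(3^(1/3)*x/2))*exp(3^(5/6)*x/6)


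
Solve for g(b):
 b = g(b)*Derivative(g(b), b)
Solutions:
 g(b) = -sqrt(C1 + b^2)
 g(b) = sqrt(C1 + b^2)


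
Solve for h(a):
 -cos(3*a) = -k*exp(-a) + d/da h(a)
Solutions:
 h(a) = C1 - k*exp(-a) - sin(3*a)/3


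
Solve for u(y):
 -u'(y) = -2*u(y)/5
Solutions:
 u(y) = C1*exp(2*y/5)


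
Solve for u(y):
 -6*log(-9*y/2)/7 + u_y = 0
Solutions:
 u(y) = C1 + 6*y*log(-y)/7 + 6*y*(-1 - log(2) + 2*log(3))/7


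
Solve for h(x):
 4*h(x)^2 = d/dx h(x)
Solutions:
 h(x) = -1/(C1 + 4*x)


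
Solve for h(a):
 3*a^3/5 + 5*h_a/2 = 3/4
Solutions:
 h(a) = C1 - 3*a^4/50 + 3*a/10


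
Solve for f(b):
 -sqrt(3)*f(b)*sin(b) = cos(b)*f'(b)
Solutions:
 f(b) = C1*cos(b)^(sqrt(3))


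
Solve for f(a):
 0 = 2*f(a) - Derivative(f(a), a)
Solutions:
 f(a) = C1*exp(2*a)


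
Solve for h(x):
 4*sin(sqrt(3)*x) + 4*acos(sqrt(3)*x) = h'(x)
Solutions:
 h(x) = C1 + 4*x*acos(sqrt(3)*x) - 4*sqrt(3)*sqrt(1 - 3*x^2)/3 - 4*sqrt(3)*cos(sqrt(3)*x)/3


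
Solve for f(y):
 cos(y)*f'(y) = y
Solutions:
 f(y) = C1 + Integral(y/cos(y), y)


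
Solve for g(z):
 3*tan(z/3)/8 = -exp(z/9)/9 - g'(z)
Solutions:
 g(z) = C1 - exp(z/9) + 9*log(cos(z/3))/8


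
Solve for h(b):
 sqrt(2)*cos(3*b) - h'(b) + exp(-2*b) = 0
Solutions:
 h(b) = C1 + sqrt(2)*sin(3*b)/3 - exp(-2*b)/2


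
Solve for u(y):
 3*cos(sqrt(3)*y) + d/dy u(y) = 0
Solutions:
 u(y) = C1 - sqrt(3)*sin(sqrt(3)*y)


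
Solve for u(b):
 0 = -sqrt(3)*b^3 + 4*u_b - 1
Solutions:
 u(b) = C1 + sqrt(3)*b^4/16 + b/4


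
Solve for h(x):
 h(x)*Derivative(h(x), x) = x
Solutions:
 h(x) = -sqrt(C1 + x^2)
 h(x) = sqrt(C1 + x^2)


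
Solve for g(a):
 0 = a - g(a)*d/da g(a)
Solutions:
 g(a) = -sqrt(C1 + a^2)
 g(a) = sqrt(C1 + a^2)


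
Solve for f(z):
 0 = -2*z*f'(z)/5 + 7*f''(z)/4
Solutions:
 f(z) = C1 + C2*erfi(2*sqrt(35)*z/35)


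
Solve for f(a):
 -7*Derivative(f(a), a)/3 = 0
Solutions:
 f(a) = C1


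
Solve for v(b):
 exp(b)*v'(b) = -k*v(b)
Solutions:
 v(b) = C1*exp(k*exp(-b))


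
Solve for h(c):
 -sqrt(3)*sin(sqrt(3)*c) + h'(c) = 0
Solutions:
 h(c) = C1 - cos(sqrt(3)*c)


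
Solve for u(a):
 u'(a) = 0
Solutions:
 u(a) = C1


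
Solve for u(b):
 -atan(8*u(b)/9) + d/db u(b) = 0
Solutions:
 Integral(1/atan(8*_y/9), (_y, u(b))) = C1 + b


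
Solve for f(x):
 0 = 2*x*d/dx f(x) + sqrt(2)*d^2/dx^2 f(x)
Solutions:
 f(x) = C1 + C2*erf(2^(3/4)*x/2)


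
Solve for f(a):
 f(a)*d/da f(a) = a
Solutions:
 f(a) = -sqrt(C1 + a^2)
 f(a) = sqrt(C1 + a^2)


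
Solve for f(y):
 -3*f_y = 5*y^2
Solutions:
 f(y) = C1 - 5*y^3/9


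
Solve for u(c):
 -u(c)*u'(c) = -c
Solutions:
 u(c) = -sqrt(C1 + c^2)
 u(c) = sqrt(C1 + c^2)


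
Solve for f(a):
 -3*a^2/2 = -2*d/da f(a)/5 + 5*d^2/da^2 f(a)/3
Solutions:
 f(a) = C1 + C2*exp(6*a/25) + 5*a^3/4 + 125*a^2/8 + 3125*a/24


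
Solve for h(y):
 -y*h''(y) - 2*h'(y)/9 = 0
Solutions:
 h(y) = C1 + C2*y^(7/9)


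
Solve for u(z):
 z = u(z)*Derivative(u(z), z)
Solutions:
 u(z) = -sqrt(C1 + z^2)
 u(z) = sqrt(C1 + z^2)


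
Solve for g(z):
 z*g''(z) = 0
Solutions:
 g(z) = C1 + C2*z


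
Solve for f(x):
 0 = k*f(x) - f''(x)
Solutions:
 f(x) = C1*exp(-sqrt(k)*x) + C2*exp(sqrt(k)*x)


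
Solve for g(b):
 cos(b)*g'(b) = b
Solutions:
 g(b) = C1 + Integral(b/cos(b), b)


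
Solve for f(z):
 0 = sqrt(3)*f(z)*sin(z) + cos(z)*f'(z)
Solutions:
 f(z) = C1*cos(z)^(sqrt(3))


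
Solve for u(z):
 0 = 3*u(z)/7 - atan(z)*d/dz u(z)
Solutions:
 u(z) = C1*exp(3*Integral(1/atan(z), z)/7)


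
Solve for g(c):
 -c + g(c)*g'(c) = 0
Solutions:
 g(c) = -sqrt(C1 + c^2)
 g(c) = sqrt(C1 + c^2)


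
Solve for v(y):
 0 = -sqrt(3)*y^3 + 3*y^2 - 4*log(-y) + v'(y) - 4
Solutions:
 v(y) = C1 + sqrt(3)*y^4/4 - y^3 + 4*y*log(-y)


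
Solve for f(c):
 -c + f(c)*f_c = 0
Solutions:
 f(c) = -sqrt(C1 + c^2)
 f(c) = sqrt(C1 + c^2)


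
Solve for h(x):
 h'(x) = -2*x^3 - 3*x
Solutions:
 h(x) = C1 - x^4/2 - 3*x^2/2


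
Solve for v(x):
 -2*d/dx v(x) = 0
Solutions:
 v(x) = C1


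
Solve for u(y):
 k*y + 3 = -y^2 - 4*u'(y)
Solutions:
 u(y) = C1 - k*y^2/8 - y^3/12 - 3*y/4


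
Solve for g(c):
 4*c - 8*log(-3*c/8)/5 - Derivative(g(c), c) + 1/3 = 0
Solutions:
 g(c) = C1 + 2*c^2 - 8*c*log(-c)/5 + c*(-24*log(3) + 29 + 72*log(2))/15


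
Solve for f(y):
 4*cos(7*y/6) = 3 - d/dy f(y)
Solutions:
 f(y) = C1 + 3*y - 24*sin(7*y/6)/7


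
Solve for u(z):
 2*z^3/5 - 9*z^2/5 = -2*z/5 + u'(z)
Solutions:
 u(z) = C1 + z^4/10 - 3*z^3/5 + z^2/5


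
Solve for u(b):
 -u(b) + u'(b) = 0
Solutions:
 u(b) = C1*exp(b)


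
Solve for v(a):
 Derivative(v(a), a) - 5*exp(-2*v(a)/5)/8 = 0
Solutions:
 v(a) = 5*log(-sqrt(C1 + 5*a)) - 5*log(10) + 5*log(5)/2
 v(a) = 5*log(C1 + 5*a)/2 - 5*log(10) + 5*log(5)/2


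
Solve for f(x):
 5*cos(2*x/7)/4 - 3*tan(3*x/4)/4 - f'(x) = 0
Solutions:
 f(x) = C1 + log(cos(3*x/4)) + 35*sin(2*x/7)/8


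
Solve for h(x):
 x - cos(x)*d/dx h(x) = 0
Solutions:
 h(x) = C1 + Integral(x/cos(x), x)


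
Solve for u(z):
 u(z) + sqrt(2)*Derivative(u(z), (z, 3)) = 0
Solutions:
 u(z) = C3*exp(-2^(5/6)*z/2) + (C1*sin(2^(5/6)*sqrt(3)*z/4) + C2*cos(2^(5/6)*sqrt(3)*z/4))*exp(2^(5/6)*z/4)


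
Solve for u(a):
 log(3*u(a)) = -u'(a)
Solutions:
 Integral(1/(log(_y) + log(3)), (_y, u(a))) = C1 - a


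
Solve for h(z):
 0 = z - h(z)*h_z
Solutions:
 h(z) = -sqrt(C1 + z^2)
 h(z) = sqrt(C1 + z^2)


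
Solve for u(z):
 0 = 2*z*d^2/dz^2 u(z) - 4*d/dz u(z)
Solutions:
 u(z) = C1 + C2*z^3


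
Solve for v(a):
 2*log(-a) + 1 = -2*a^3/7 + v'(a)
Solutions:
 v(a) = C1 + a^4/14 + 2*a*log(-a) - a


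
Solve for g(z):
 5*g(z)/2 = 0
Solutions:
 g(z) = 0


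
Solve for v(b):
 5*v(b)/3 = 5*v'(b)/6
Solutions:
 v(b) = C1*exp(2*b)


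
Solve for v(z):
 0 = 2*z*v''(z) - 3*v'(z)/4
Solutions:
 v(z) = C1 + C2*z^(11/8)


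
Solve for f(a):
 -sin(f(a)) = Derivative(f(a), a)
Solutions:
 f(a) = -acos((-C1 - exp(2*a))/(C1 - exp(2*a))) + 2*pi
 f(a) = acos((-C1 - exp(2*a))/(C1 - exp(2*a)))


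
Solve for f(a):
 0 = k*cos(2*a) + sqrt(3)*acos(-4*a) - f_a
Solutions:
 f(a) = C1 + k*sin(2*a)/2 + sqrt(3)*(a*acos(-4*a) + sqrt(1 - 16*a^2)/4)


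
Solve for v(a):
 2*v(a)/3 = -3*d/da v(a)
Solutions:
 v(a) = C1*exp(-2*a/9)


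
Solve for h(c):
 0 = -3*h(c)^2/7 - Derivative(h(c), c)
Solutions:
 h(c) = 7/(C1 + 3*c)


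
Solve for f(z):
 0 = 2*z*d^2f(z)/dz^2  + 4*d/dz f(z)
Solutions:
 f(z) = C1 + C2/z


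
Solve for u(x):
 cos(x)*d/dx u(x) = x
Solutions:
 u(x) = C1 + Integral(x/cos(x), x)


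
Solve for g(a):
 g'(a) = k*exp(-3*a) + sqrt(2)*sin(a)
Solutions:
 g(a) = C1 - k*exp(-3*a)/3 - sqrt(2)*cos(a)


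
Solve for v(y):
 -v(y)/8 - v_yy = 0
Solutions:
 v(y) = C1*sin(sqrt(2)*y/4) + C2*cos(sqrt(2)*y/4)


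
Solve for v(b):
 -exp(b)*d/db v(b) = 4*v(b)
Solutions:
 v(b) = C1*exp(4*exp(-b))


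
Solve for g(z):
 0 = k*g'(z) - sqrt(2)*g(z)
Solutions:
 g(z) = C1*exp(sqrt(2)*z/k)


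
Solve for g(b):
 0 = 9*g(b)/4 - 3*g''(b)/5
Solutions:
 g(b) = C1*exp(-sqrt(15)*b/2) + C2*exp(sqrt(15)*b/2)


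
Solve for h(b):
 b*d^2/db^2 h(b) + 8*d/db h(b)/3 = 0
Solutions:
 h(b) = C1 + C2/b^(5/3)


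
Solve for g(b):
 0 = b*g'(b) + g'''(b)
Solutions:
 g(b) = C1 + Integral(C2*airyai(-b) + C3*airybi(-b), b)


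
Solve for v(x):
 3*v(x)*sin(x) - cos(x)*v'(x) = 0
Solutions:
 v(x) = C1/cos(x)^3


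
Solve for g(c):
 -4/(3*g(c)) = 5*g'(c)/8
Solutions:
 g(c) = -sqrt(C1 - 960*c)/15
 g(c) = sqrt(C1 - 960*c)/15


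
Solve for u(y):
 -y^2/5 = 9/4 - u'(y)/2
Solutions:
 u(y) = C1 + 2*y^3/15 + 9*y/2


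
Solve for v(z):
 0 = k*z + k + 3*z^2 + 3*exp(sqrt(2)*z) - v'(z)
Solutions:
 v(z) = C1 + k*z^2/2 + k*z + z^3 + 3*sqrt(2)*exp(sqrt(2)*z)/2


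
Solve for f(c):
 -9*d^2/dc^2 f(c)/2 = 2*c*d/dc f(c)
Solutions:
 f(c) = C1 + C2*erf(sqrt(2)*c/3)


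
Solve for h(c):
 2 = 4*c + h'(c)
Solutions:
 h(c) = C1 - 2*c^2 + 2*c


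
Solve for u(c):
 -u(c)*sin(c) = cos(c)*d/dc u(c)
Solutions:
 u(c) = C1*cos(c)


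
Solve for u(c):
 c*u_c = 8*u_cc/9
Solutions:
 u(c) = C1 + C2*erfi(3*c/4)


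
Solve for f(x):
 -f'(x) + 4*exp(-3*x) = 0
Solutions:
 f(x) = C1 - 4*exp(-3*x)/3


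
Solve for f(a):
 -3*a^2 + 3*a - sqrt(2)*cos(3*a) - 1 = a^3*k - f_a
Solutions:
 f(a) = C1 + a^4*k/4 + a^3 - 3*a^2/2 + a + sqrt(2)*sin(3*a)/3


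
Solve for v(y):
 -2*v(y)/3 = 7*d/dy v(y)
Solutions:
 v(y) = C1*exp(-2*y/21)


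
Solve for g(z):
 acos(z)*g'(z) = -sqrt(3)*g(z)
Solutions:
 g(z) = C1*exp(-sqrt(3)*Integral(1/acos(z), z))


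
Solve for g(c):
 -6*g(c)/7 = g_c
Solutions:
 g(c) = C1*exp(-6*c/7)


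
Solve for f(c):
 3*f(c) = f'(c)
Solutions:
 f(c) = C1*exp(3*c)


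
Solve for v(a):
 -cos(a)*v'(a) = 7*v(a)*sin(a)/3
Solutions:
 v(a) = C1*cos(a)^(7/3)


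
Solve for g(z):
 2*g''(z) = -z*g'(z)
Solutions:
 g(z) = C1 + C2*erf(z/2)


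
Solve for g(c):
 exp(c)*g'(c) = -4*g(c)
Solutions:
 g(c) = C1*exp(4*exp(-c))


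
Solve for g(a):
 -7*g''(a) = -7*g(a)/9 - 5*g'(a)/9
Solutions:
 g(a) = C1*exp(a*(5 - sqrt(1789))/126) + C2*exp(a*(5 + sqrt(1789))/126)


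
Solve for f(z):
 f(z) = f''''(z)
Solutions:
 f(z) = C1*exp(-z) + C2*exp(z) + C3*sin(z) + C4*cos(z)


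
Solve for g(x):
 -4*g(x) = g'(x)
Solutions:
 g(x) = C1*exp(-4*x)


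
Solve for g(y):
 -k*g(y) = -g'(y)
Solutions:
 g(y) = C1*exp(k*y)


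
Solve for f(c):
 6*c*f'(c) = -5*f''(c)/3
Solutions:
 f(c) = C1 + C2*erf(3*sqrt(5)*c/5)


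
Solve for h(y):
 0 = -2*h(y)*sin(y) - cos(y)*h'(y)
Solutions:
 h(y) = C1*cos(y)^2


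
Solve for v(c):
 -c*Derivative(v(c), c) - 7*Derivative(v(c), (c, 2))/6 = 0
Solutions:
 v(c) = C1 + C2*erf(sqrt(21)*c/7)


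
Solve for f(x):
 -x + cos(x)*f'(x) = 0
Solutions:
 f(x) = C1 + Integral(x/cos(x), x)


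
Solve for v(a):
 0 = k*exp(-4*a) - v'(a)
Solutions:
 v(a) = C1 - k*exp(-4*a)/4


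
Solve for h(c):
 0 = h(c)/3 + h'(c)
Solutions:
 h(c) = C1*exp(-c/3)


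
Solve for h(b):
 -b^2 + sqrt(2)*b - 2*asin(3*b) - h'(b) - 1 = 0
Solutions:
 h(b) = C1 - b^3/3 + sqrt(2)*b^2/2 - 2*b*asin(3*b) - b - 2*sqrt(1 - 9*b^2)/3


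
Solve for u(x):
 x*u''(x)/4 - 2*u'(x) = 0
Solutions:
 u(x) = C1 + C2*x^9


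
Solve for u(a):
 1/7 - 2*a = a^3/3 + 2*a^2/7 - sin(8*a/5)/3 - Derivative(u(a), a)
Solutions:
 u(a) = C1 + a^4/12 + 2*a^3/21 + a^2 - a/7 + 5*cos(8*a/5)/24


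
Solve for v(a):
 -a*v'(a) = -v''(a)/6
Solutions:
 v(a) = C1 + C2*erfi(sqrt(3)*a)


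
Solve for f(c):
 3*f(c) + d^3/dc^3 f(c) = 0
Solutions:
 f(c) = C3*exp(-3^(1/3)*c) + (C1*sin(3^(5/6)*c/2) + C2*cos(3^(5/6)*c/2))*exp(3^(1/3)*c/2)


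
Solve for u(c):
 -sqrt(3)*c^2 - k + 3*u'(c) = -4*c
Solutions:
 u(c) = C1 + sqrt(3)*c^3/9 - 2*c^2/3 + c*k/3


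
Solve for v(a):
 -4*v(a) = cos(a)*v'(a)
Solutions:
 v(a) = C1*(sin(a)^2 - 2*sin(a) + 1)/(sin(a)^2 + 2*sin(a) + 1)


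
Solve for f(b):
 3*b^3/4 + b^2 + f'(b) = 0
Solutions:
 f(b) = C1 - 3*b^4/16 - b^3/3


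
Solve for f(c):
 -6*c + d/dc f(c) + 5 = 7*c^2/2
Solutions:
 f(c) = C1 + 7*c^3/6 + 3*c^2 - 5*c


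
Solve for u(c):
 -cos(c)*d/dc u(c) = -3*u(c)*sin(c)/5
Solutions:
 u(c) = C1/cos(c)^(3/5)


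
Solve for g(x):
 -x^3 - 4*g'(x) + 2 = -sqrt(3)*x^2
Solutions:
 g(x) = C1 - x^4/16 + sqrt(3)*x^3/12 + x/2


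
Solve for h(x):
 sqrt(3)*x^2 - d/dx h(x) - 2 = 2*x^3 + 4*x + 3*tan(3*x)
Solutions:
 h(x) = C1 - x^4/2 + sqrt(3)*x^3/3 - 2*x^2 - 2*x + log(cos(3*x))


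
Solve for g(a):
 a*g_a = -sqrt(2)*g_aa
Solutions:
 g(a) = C1 + C2*erf(2^(1/4)*a/2)


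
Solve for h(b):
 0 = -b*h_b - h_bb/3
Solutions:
 h(b) = C1 + C2*erf(sqrt(6)*b/2)


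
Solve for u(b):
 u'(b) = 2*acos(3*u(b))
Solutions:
 Integral(1/acos(3*_y), (_y, u(b))) = C1 + 2*b


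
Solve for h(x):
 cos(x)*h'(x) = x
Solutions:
 h(x) = C1 + Integral(x/cos(x), x)


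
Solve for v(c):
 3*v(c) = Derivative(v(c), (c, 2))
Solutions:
 v(c) = C1*exp(-sqrt(3)*c) + C2*exp(sqrt(3)*c)


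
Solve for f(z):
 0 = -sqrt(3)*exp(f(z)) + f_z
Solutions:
 f(z) = log(-1/(C1 + sqrt(3)*z))


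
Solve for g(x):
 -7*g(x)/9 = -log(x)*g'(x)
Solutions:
 g(x) = C1*exp(7*li(x)/9)


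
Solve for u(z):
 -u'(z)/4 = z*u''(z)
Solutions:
 u(z) = C1 + C2*z^(3/4)


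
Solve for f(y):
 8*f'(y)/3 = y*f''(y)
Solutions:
 f(y) = C1 + C2*y^(11/3)


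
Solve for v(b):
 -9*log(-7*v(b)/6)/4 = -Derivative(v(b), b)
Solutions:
 -4*Integral(1/(log(-_y) - log(6) + log(7)), (_y, v(b)))/9 = C1 - b


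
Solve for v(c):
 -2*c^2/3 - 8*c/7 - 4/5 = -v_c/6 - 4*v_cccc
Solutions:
 v(c) = C1 + C4*exp(-3^(2/3)*c/6) + 4*c^3/3 + 24*c^2/7 + 24*c/5 + (C2*sin(3^(1/6)*c/4) + C3*cos(3^(1/6)*c/4))*exp(3^(2/3)*c/12)


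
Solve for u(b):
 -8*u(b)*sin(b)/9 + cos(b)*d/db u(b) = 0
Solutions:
 u(b) = C1/cos(b)^(8/9)


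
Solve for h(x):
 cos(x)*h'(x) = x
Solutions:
 h(x) = C1 + Integral(x/cos(x), x)


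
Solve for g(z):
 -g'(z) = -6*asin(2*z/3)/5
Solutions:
 g(z) = C1 + 6*z*asin(2*z/3)/5 + 3*sqrt(9 - 4*z^2)/5


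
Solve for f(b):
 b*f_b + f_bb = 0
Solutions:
 f(b) = C1 + C2*erf(sqrt(2)*b/2)


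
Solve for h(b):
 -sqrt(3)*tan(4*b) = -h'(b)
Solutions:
 h(b) = C1 - sqrt(3)*log(cos(4*b))/4


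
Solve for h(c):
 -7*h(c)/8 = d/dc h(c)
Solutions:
 h(c) = C1*exp(-7*c/8)


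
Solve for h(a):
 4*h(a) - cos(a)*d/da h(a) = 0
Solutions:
 h(a) = C1*(sin(a)^2 + 2*sin(a) + 1)/(sin(a)^2 - 2*sin(a) + 1)


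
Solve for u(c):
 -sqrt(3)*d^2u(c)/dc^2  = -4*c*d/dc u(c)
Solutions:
 u(c) = C1 + C2*erfi(sqrt(2)*3^(3/4)*c/3)


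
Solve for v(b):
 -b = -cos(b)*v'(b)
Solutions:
 v(b) = C1 + Integral(b/cos(b), b)


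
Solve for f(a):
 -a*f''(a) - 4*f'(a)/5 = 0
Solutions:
 f(a) = C1 + C2*a^(1/5)


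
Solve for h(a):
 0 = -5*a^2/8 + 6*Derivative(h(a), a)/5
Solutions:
 h(a) = C1 + 25*a^3/144


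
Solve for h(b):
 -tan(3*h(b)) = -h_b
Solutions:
 h(b) = -asin(C1*exp(3*b))/3 + pi/3
 h(b) = asin(C1*exp(3*b))/3


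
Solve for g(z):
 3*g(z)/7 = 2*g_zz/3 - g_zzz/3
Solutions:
 g(z) = C1*exp(z*(56*14^(1/3)/(9*sqrt(57) + 131)^(1/3) + 14^(2/3)*(9*sqrt(57) + 131)^(1/3) + 56)/84)*sin(14^(1/3)*sqrt(3)*z*(-14^(1/3)*(9*sqrt(57) + 131)^(1/3) + 56/(9*sqrt(57) + 131)^(1/3))/84) + C2*exp(z*(56*14^(1/3)/(9*sqrt(57) + 131)^(1/3) + 14^(2/3)*(9*sqrt(57) + 131)^(1/3) + 56)/84)*cos(14^(1/3)*sqrt(3)*z*(-14^(1/3)*(9*sqrt(57) + 131)^(1/3) + 56/(9*sqrt(57) + 131)^(1/3))/84) + C3*exp(z*(-14^(2/3)*(9*sqrt(57) + 131)^(1/3) - 56*14^(1/3)/(9*sqrt(57) + 131)^(1/3) + 28)/42)


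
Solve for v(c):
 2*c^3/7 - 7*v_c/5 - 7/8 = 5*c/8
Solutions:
 v(c) = C1 + 5*c^4/98 - 25*c^2/112 - 5*c/8


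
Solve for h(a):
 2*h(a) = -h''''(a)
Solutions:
 h(a) = (C1*sin(2^(3/4)*a/2) + C2*cos(2^(3/4)*a/2))*exp(-2^(3/4)*a/2) + (C3*sin(2^(3/4)*a/2) + C4*cos(2^(3/4)*a/2))*exp(2^(3/4)*a/2)


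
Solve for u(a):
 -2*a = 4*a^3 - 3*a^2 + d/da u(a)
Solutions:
 u(a) = C1 - a^4 + a^3 - a^2


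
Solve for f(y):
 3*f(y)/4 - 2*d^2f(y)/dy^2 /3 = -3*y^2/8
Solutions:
 f(y) = C1*exp(-3*sqrt(2)*y/4) + C2*exp(3*sqrt(2)*y/4) - y^2/2 - 8/9


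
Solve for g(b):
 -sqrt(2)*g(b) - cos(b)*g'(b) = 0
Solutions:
 g(b) = C1*(sin(b) - 1)^(sqrt(2)/2)/(sin(b) + 1)^(sqrt(2)/2)


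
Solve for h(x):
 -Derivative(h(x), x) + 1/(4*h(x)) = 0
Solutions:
 h(x) = -sqrt(C1 + 2*x)/2
 h(x) = sqrt(C1 + 2*x)/2


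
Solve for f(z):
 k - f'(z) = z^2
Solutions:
 f(z) = C1 + k*z - z^3/3


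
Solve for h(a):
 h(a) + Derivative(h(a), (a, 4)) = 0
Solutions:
 h(a) = (C1*sin(sqrt(2)*a/2) + C2*cos(sqrt(2)*a/2))*exp(-sqrt(2)*a/2) + (C3*sin(sqrt(2)*a/2) + C4*cos(sqrt(2)*a/2))*exp(sqrt(2)*a/2)


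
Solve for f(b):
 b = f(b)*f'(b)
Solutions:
 f(b) = -sqrt(C1 + b^2)
 f(b) = sqrt(C1 + b^2)


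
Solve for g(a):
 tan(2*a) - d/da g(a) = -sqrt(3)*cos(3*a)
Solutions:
 g(a) = C1 - log(cos(2*a))/2 + sqrt(3)*sin(3*a)/3


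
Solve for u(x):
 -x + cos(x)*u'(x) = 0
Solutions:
 u(x) = C1 + Integral(x/cos(x), x)


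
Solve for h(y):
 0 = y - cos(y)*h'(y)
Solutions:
 h(y) = C1 + Integral(y/cos(y), y)


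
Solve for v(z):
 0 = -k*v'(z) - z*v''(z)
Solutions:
 v(z) = C1 + z^(1 - re(k))*(C2*sin(log(z)*Abs(im(k))) + C3*cos(log(z)*im(k)))


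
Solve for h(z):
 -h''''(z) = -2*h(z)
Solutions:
 h(z) = C1*exp(-2^(1/4)*z) + C2*exp(2^(1/4)*z) + C3*sin(2^(1/4)*z) + C4*cos(2^(1/4)*z)
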